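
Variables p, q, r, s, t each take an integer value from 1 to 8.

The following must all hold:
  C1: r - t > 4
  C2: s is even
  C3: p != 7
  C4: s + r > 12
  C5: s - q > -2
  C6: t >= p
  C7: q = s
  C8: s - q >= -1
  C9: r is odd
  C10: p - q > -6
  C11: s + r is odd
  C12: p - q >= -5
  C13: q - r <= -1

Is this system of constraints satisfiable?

Take p = 2, q = 6, r = 7, s = 6, t = 2. Then constraint 1: r - t = 5; constraint 4: s + r = 13, and every other listed constraint is also met.

Satisfiable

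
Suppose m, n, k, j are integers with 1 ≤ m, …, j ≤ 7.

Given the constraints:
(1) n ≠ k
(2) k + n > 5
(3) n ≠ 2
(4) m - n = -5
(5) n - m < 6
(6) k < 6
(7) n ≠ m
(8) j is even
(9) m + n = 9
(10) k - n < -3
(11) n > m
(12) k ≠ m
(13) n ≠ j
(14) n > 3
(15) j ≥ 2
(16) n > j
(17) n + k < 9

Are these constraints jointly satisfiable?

Satisfiable

Setting (m, n, k, j) = (2, 7, 1, 2) satisfies everything: constraint 2: k + n = 8; constraint 4: m - n = -5; constraint 5: n - m = 5, and the others follow.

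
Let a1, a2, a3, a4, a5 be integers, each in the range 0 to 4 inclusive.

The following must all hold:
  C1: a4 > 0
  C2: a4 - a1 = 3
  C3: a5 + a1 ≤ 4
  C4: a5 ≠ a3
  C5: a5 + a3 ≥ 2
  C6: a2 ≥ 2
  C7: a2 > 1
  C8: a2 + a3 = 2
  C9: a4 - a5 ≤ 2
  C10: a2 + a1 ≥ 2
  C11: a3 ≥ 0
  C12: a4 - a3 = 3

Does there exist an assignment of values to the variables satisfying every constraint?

Satisfiable

One satisfying assignment is a1 = 0, a2 = 2, a3 = 0, a4 = 3, a5 = 4.
For the less obvious constraints — constraint 2: a4 - a1 = 3; constraint 3: a5 + a1 = 4; constraint 5: a5 + a3 = 4 — and the others hold by inspection.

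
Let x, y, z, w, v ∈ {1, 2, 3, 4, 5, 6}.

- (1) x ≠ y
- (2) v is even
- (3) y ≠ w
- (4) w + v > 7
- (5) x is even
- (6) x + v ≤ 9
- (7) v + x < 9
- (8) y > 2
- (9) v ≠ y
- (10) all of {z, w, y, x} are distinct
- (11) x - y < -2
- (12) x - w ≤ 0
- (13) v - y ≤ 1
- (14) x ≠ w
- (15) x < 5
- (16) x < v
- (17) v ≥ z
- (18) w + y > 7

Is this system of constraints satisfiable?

The assignment x = 2, y = 5, z = 1, w = 4, v = 6 works:
  constraint 4 holds since w + v = 10.
  constraint 6 holds since x + v = 8.
  constraint 7 holds since v + x = 8.
The rest check out directly.

Satisfiable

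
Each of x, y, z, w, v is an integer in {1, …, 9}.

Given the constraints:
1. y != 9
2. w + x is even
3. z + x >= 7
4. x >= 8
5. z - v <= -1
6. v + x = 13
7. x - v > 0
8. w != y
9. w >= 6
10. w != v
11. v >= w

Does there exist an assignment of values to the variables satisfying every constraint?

Unsatisfiable

From constraints 9 and 11: v ≥ w ≥ 6. From constraint 4: x ≥ 8. Hence v + x ≥ 14. But constraint 6 requires v + x = 13, and 13 < 14. Contradiction.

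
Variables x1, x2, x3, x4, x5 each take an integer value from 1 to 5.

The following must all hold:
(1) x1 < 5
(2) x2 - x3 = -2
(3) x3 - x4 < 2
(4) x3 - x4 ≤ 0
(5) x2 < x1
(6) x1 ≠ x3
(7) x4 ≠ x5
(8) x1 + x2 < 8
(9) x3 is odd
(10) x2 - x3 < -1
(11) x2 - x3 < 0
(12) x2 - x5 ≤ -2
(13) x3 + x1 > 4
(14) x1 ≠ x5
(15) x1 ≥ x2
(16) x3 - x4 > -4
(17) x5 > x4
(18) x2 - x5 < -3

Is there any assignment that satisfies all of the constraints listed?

Take x1 = 4, x2 = 1, x3 = 3, x4 = 4, x5 = 5. Then constraint 2: x2 - x3 = -2; constraint 3: x3 - x4 = -1, and every other listed constraint is also met.

Satisfiable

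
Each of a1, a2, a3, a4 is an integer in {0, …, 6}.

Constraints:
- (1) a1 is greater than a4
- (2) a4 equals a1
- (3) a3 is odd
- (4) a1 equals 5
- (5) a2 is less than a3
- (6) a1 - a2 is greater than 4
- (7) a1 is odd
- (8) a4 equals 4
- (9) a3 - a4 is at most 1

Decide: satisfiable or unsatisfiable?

Unsatisfiable

Constraint 8 fixes a4 = 4 and constraint 4 fixes a1 = 5, but constraint 2 requires a4 = a1. Since 4 ≠ 5, contradiction.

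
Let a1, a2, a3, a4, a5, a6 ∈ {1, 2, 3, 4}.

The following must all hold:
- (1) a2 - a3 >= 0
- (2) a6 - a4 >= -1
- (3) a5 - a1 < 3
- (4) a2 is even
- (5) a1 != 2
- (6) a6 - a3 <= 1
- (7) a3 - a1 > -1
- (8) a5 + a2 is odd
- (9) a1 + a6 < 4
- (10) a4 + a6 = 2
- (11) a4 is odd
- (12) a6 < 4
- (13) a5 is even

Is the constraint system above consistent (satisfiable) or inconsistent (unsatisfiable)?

Unsatisfiable

Constraint 13 makes a5 even and constraint 4 makes a2 even, so a5 + a2 must be even. Constraint 8 says a5 + a2 is odd — contradiction.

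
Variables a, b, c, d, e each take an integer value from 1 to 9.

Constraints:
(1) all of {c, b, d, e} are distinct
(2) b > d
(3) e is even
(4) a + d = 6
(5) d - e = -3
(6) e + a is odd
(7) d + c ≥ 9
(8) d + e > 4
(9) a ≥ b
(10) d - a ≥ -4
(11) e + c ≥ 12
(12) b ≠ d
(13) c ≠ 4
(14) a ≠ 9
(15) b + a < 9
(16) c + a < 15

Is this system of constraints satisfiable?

Satisfiable

Try a = 5, b = 3, c = 9, d = 1, e = 4.
Check constraint 4: a + d = 6; constraint 5: d - e = -3; constraint 7: d + c = 10. The remaining constraints are straightforward to verify.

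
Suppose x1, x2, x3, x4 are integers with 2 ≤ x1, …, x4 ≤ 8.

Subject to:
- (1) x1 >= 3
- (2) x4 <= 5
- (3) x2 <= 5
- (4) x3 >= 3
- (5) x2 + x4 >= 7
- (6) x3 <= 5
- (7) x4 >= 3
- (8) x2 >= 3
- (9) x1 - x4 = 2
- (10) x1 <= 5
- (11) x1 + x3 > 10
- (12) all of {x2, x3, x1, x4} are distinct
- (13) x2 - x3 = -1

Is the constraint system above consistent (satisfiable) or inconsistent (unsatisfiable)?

Unsatisfiable

Constraints 1, 2, 3, 4, 6, 7, 8, and 10 confine each of x2, x3, x1, x4 to the 3 values {3, …, 5}.
Constraint 12 requires all 4 of them to be distinct, but only 3 values are available — impossible by the pigeonhole principle.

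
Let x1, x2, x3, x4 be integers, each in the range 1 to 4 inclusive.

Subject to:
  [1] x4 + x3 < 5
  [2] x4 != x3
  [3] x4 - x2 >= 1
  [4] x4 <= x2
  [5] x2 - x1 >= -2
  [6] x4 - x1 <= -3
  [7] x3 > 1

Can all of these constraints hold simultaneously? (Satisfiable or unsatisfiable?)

Constraints 3, 5, and 6 give x4 − x2 ≥ 1, x2 − x1 ≥ -2, x1 − x4 ≥ 3.
Adding all 3 inequalities: the left sides telescope to 0, and the right sides sum to 1 + (-2) + 3 = 2. So 0 ≥ 2, which is false.

Unsatisfiable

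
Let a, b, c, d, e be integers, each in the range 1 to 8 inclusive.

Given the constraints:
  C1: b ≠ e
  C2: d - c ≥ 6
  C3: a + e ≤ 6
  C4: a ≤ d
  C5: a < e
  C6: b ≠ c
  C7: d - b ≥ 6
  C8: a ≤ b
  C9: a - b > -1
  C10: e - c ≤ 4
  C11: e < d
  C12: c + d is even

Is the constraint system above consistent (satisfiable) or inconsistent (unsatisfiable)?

Satisfiable

Setting (a, b, c, d, e) = (1, 1, 2, 8, 4) satisfies everything: constraint 2: d - c = 6; constraint 3: a + e = 5, and the others follow.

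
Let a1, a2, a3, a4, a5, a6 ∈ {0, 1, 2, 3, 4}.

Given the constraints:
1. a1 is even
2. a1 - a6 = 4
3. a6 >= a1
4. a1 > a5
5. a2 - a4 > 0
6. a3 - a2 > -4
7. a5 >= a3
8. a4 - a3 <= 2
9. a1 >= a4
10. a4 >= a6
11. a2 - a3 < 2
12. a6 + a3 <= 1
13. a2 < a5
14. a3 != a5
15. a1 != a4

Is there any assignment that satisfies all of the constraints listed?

Unsatisfiable

Constraints 3, 4, 5, 10, and 13 give a2 < a5, a5 < a1, a1 ≤ a6, a6 ≤ a4, a4 < a2. Chaining: a2 < a5 < a1 ≤ a6 ≤ a4 < a2, which forces a2 < a2 — impossible.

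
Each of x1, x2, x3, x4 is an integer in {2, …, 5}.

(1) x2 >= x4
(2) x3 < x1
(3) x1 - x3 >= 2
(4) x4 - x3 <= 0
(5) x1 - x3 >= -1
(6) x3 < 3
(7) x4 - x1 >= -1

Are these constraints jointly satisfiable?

Constraints 3, 4, and 7 give x3 − x4 ≥ 0, x4 − x1 ≥ -1, x1 − x3 ≥ 2.
Adding all 3 inequalities: the left sides telescope to 0, and the right sides sum to 0 + (-1) + 2 = 1. So 0 ≥ 1, which is false.

Unsatisfiable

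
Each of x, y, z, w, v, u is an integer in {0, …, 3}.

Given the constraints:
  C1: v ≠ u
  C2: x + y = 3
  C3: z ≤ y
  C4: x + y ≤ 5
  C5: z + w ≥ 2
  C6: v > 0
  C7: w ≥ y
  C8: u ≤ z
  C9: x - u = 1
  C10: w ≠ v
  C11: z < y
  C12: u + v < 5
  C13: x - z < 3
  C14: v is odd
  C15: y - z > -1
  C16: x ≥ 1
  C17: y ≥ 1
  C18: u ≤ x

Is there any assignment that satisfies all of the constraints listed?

Take x = 1, y = 2, z = 0, w = 2, v = 3, u = 0. Then constraint 2: x + y = 3; constraint 4: x + y = 3; constraint 5: z + w = 2, and every other listed constraint is also met.

Satisfiable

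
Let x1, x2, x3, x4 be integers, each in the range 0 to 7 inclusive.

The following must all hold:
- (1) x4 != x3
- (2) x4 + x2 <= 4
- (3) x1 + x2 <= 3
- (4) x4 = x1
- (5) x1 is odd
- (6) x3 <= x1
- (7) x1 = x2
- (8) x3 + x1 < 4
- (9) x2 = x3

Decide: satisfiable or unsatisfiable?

Unsatisfiable

From constraints 4, 7, and 9, x4 = x1 = x2 = x3, so x4 = x3. But constraint 1 says x4 ≠ x3. Contradiction.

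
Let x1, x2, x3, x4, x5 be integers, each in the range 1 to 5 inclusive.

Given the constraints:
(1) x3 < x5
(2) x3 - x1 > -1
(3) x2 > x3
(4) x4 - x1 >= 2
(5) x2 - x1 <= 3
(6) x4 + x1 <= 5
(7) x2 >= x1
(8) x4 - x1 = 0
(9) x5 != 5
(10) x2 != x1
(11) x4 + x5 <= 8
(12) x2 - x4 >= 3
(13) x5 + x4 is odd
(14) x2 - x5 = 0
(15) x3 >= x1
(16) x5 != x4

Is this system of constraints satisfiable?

Unsatisfiable

Constraints 4, 5, and 12 give x4 − x1 ≥ 2, x1 − x2 ≥ -3, x2 − x4 ≥ 3.
Adding all 3 inequalities: the left sides telescope to 0, and the right sides sum to 2 + (-3) + 3 = 2. So 0 ≥ 2, which is false.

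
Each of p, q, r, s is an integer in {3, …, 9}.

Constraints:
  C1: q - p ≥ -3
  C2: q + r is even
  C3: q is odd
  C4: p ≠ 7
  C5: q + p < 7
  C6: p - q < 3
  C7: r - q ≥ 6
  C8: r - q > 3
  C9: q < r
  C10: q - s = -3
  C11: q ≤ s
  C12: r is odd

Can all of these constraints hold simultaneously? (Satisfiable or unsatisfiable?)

Satisfiable

Setting (p, q, r, s) = (3, 3, 9, 6) satisfies everything: constraint 1: q - p = 0; constraint 5: q + p = 6; constraint 6: p - q = 0, and the others follow.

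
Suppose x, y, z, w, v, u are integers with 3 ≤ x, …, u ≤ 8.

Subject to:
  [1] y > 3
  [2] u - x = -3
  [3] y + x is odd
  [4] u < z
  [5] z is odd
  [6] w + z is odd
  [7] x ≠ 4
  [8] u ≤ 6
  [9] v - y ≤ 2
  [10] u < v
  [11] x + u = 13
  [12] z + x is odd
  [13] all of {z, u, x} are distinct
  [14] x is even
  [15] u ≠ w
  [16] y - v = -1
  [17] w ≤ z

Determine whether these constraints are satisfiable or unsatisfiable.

Satisfiable

Try x = 8, y = 5, z = 7, w = 6, v = 6, u = 5.
Check constraint 2: u - x = -3; constraint 9: v - y = 1; constraint 11: x + u = 13. The remaining constraints are straightforward to verify.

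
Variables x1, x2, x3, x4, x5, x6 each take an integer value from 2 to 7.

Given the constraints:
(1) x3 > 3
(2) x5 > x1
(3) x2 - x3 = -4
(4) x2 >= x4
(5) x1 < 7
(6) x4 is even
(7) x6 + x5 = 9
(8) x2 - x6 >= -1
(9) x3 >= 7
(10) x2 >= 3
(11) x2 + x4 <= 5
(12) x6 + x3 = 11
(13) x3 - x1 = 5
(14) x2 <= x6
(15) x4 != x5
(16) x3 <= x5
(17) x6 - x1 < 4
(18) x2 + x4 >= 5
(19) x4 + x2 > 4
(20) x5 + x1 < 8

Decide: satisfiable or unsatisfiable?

From constraints 10 and 14: x6 ≥ x2 ≥ 3. From constraints 9 and 16: x5 ≥ x3 ≥ 7. Hence x6 + x5 ≥ 10. But constraint 7 requires x6 + x5 = 9, and 9 < 10. Contradiction.

Unsatisfiable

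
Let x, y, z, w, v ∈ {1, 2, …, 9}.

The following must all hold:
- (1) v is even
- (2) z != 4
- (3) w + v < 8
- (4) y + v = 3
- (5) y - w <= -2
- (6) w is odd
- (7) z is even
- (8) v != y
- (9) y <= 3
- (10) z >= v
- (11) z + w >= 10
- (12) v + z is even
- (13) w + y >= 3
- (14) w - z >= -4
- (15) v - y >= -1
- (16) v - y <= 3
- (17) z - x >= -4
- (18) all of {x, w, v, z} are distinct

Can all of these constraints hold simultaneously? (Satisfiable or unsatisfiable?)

One satisfying assignment is x = 7, y = 1, z = 6, w = 5, v = 2.
For the less obvious constraints — constraint 3: w + v = 7; constraint 4: y + v = 3 — and the others hold by inspection.

Satisfiable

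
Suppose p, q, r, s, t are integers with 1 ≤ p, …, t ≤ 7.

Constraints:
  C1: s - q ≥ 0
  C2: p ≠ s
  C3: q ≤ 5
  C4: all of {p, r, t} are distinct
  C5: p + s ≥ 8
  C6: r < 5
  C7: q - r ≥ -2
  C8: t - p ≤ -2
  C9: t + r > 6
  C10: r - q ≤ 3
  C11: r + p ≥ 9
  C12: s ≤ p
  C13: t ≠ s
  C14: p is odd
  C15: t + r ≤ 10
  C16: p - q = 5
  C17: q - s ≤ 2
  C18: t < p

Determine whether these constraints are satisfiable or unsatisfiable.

Take p = 7, q = 2, r = 4, s = 2, t = 3. Then constraint 1: s - q = 0; constraint 5: p + s = 9, and every other listed constraint is also met.

Satisfiable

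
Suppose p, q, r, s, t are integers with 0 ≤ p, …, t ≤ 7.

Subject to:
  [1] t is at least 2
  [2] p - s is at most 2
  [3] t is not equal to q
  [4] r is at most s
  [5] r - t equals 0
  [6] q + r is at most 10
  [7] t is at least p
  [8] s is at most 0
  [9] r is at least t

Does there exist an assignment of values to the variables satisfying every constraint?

Unsatisfiable

From constraints 1 and 9: r ≥ t and t ≥ 2, so r ≥ 2. From constraints 4 and 8: r ≤ s and s ≤ 0, so r ≤ 0. But 0 < 2, so no value of r works.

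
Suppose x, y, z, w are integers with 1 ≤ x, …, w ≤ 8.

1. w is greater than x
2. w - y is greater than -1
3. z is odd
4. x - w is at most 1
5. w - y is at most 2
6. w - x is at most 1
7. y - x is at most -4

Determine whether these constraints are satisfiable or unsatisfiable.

Constraints 4, 5, and 7 give w − x ≥ -1, x − y ≥ 4, y − w ≥ -2.
Adding all 3 inequalities: the left sides telescope to 0, and the right sides sum to (-1) + 4 + (-2) = 1. So 0 ≥ 1, which is false.

Unsatisfiable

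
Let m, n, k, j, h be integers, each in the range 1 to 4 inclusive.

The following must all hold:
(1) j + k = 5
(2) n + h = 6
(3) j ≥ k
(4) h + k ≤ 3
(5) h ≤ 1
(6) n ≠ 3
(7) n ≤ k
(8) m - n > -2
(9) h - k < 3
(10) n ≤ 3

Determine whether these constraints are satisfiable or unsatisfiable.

From constraint 10: n ≤ 3. From constraint 5: h ≤ 1. Hence n + h ≤ 4. But constraint 2 requires n + h = 6, and 6 > 4. Contradiction.

Unsatisfiable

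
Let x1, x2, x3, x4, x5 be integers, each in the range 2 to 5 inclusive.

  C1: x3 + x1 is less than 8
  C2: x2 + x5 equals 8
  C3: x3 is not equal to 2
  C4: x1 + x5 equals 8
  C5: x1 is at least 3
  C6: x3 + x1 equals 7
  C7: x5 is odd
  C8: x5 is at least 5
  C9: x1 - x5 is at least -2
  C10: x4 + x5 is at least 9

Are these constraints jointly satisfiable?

Take x1 = 3, x2 = 3, x3 = 4, x4 = 5, x5 = 5. Then constraint 1: x3 + x1 = 7; constraint 2: x2 + x5 = 8; constraint 4: x1 + x5 = 8, and every other listed constraint is also met.

Satisfiable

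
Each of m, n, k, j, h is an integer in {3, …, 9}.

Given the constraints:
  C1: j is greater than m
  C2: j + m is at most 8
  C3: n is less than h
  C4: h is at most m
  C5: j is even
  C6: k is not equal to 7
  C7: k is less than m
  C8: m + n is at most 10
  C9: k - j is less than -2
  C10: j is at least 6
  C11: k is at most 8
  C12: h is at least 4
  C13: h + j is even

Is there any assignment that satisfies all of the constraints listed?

Unsatisfiable

From constraint 10: j ≥ 6. From constraints 4 and 12: m ≥ h ≥ 4. Hence j + m ≥ 10. But constraint 2 requires j + m ≤ 8, and 8 < 10. Contradiction.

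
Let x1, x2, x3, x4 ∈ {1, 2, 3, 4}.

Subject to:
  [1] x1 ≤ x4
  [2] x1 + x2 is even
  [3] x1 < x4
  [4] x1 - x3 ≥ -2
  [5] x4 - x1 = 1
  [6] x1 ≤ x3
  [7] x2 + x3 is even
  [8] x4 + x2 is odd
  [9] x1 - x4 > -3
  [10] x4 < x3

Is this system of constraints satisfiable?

Satisfiable

Setting (x1, x2, x3, x4) = (1, 1, 3, 2) satisfies everything: constraint 4: x1 - x3 = -2; constraint 5: x4 - x1 = 1, and the others follow.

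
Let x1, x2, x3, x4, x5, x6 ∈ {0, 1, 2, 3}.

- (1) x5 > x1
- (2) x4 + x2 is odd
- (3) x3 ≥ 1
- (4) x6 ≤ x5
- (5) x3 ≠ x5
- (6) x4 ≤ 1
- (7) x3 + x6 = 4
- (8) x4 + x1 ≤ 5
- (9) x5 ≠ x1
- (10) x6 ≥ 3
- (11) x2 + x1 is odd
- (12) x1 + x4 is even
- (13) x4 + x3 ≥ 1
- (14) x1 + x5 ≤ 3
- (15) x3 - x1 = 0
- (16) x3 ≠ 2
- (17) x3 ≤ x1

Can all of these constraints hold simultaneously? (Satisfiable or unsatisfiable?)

From constraints 3 and 17: x1 ≥ x3 ≥ 1. From constraints 4 and 10: x5 ≥ x6 ≥ 3. Hence x1 + x5 ≥ 4. But constraint 14 requires x1 + x5 ≤ 3, and 3 < 4. Contradiction.

Unsatisfiable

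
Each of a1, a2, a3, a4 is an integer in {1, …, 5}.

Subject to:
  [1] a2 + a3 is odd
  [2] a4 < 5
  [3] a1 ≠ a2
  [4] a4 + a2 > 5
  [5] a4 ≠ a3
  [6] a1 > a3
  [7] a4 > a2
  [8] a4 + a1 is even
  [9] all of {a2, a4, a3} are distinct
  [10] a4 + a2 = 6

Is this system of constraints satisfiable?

Satisfiable

The assignment a1 = 4, a2 = 2, a3 = 3, a4 = 4 works:
  constraint 4 holds since a4 + a2 = 6.
  constraint 10 holds since a4 + a2 = 6.
The rest check out directly.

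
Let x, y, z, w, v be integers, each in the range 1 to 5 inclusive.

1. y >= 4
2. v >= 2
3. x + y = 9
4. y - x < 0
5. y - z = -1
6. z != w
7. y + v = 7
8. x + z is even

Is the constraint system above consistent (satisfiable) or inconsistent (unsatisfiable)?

One satisfying assignment is x = 5, y = 4, z = 5, w = 4, v = 3.
For the less obvious constraints — constraint 3: x + y = 9; constraint 4: y - x = -1 — and the others hold by inspection.

Satisfiable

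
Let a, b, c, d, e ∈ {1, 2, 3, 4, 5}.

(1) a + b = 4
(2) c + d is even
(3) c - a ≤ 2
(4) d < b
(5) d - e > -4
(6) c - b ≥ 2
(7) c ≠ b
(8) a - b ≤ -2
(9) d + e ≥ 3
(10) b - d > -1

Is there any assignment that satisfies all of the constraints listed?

Unsatisfiable

Constraints 3, 6, and 8 give c − b ≥ 2, b − a ≥ 2, a − c ≥ -2.
Adding all 3 inequalities: the left sides telescope to 0, and the right sides sum to 2 + 2 + (-2) = 2. So 0 ≥ 2, which is false.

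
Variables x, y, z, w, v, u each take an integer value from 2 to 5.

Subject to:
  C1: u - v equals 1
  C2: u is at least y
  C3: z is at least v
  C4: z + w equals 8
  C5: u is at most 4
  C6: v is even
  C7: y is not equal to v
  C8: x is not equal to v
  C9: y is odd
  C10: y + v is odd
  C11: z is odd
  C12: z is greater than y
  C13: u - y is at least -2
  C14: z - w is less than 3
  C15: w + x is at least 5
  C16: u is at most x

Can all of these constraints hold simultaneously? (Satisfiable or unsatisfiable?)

Satisfiable

The assignment x = 5, y = 3, z = 5, w = 3, v = 2, u = 3 works:
  constraint 1 holds since u - v = 1.
  constraint 4 holds since z + w = 8.
  constraint 13 holds since u - y = 0.
The rest check out directly.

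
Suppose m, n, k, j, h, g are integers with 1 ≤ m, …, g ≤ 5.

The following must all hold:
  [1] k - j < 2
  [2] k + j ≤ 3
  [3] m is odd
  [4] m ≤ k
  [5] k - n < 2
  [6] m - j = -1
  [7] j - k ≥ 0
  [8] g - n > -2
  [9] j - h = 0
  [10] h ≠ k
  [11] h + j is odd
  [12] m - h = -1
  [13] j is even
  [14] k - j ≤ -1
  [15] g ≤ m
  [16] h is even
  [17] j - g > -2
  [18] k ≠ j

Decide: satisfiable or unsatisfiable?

Constraint 16 makes h even and constraint 13 makes j even, so h + j must be even. Constraint 11 says h + j is odd — contradiction.

Unsatisfiable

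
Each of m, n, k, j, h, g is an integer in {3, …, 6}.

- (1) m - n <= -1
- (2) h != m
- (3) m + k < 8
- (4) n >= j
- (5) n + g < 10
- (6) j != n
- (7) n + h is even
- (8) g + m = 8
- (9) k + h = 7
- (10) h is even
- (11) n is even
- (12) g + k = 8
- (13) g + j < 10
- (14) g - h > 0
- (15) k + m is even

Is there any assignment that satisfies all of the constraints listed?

Satisfiable

Take m = 3, n = 4, k = 3, j = 3, h = 4, g = 5. Then constraint 1: m - n = -1; constraint 3: m + k = 6; constraint 5: n + g = 9, and every other listed constraint is also met.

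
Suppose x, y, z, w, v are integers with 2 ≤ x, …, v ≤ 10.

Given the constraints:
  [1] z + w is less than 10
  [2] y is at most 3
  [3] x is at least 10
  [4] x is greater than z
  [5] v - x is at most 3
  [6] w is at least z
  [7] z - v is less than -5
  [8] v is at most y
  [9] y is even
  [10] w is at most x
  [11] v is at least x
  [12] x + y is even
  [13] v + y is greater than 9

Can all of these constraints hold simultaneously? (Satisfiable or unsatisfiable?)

From constraints 3 and 11: v ≥ x and x ≥ 10, so v ≥ 10. From constraints 2 and 8: v ≤ y and y ≤ 3, so v ≤ 3. But 3 < 10, so no value of v works.

Unsatisfiable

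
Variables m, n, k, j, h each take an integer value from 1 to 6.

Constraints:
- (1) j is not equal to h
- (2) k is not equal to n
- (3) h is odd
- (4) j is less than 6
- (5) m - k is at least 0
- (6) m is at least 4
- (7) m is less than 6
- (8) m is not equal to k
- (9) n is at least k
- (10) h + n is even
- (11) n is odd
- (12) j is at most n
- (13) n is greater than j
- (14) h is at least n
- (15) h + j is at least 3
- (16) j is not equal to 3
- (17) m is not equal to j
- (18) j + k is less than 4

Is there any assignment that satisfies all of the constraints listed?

Try m = 4, n = 3, k = 1, j = 1, h = 3.
Check constraint 5: m - k = 3; constraint 15: h + j = 4. The remaining constraints are straightforward to verify.

Satisfiable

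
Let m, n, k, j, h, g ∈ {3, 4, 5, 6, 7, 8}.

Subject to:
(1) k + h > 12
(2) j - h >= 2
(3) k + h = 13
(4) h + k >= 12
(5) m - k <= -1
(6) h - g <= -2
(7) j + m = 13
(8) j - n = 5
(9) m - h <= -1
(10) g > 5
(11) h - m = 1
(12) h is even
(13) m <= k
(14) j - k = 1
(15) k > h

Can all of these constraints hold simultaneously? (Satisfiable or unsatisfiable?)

Satisfiable

Setting (m, n, k, j, h, g) = (5, 3, 7, 8, 6, 8) satisfies everything: constraint 1: k + h = 13; constraint 2: j - h = 2; constraint 3: k + h = 13, and the others follow.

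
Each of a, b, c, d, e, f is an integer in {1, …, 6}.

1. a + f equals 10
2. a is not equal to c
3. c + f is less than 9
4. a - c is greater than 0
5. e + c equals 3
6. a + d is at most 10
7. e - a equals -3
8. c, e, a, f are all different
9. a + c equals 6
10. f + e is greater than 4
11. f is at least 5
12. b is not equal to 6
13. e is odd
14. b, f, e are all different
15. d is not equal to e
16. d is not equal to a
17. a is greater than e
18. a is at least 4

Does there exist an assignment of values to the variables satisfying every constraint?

The assignment a = 4, b = 4, c = 2, d = 5, e = 1, f = 6 works:
  constraint 1 holds since a + f = 10.
  constraint 3 holds since c + f = 8.
  constraint 4 holds since a - c = 2.
The rest check out directly.

Satisfiable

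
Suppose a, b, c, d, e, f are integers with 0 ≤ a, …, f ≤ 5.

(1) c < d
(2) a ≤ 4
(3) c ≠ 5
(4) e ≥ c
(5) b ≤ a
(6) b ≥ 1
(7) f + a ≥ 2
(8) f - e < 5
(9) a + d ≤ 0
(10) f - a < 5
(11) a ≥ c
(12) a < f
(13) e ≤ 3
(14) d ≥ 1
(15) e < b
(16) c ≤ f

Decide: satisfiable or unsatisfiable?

From constraints 5 and 6: a ≥ b ≥ 1. From constraint 14: d ≥ 1. Hence a + d ≥ 2. But constraint 9 requires a + d ≤ 0, and 0 < 2. Contradiction.

Unsatisfiable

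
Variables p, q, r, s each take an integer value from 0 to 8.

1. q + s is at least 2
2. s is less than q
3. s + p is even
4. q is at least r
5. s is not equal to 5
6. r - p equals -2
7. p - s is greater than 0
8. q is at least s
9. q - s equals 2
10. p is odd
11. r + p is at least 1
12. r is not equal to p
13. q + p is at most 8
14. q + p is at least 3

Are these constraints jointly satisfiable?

One satisfying assignment is p = 3, q = 3, r = 1, s = 1.
For the less obvious constraints — constraint 1: q + s = 4; constraint 6: r - p = -2; constraint 7: p - s = 2 — and the others hold by inspection.

Satisfiable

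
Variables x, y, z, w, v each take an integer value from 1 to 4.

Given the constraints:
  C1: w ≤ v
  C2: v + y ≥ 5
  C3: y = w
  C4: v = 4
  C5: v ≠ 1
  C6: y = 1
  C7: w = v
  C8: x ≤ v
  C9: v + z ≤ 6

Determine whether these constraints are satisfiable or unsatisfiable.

Constraint 6 fixes y = 1 and constraint 4 fixes v = 4. Constraints 3 and 7 give y = w = v, so y = v. But 1 ≠ 4 — contradiction.

Unsatisfiable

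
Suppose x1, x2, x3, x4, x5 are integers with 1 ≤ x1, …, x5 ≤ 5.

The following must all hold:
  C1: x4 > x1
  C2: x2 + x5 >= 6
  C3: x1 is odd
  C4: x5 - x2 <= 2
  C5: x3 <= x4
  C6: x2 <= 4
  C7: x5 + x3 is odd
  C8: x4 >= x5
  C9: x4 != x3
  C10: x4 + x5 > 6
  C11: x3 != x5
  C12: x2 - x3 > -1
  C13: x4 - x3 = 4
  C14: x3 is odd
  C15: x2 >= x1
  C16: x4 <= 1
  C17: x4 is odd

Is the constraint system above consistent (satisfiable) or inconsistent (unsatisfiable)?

Unsatisfiable

From constraint 6: x2 ≤ 4. From constraints 8 and 16: x5 ≤ x4 ≤ 1. Hence x2 + x5 ≤ 5. But constraint 2 requires x2 + x5 ≥ 6, and 6 > 5. Contradiction.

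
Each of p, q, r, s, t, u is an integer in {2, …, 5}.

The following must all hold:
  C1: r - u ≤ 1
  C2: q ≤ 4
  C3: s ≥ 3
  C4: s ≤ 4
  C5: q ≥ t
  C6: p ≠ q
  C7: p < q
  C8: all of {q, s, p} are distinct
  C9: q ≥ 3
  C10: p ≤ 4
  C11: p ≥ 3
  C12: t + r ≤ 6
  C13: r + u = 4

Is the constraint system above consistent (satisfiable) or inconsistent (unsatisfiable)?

Constraints 2, 3, 4, 9, 10, and 11 confine each of q, s, p to the 2 values {3, 4}.
Constraint 8 requires all 3 of them to be distinct, but only 2 values are available — impossible by the pigeonhole principle.

Unsatisfiable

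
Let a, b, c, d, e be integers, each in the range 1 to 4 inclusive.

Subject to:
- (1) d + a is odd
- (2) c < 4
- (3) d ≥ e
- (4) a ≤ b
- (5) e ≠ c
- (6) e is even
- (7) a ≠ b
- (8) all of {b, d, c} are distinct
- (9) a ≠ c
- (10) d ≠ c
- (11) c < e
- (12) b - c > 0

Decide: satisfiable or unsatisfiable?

Setting (a, b, c, d, e) = (1, 3, 2, 4, 4) satisfies everything: constraint 8: values 3, 4, 2 are distinct; constraint 12: b - c = 1, and the others follow.

Satisfiable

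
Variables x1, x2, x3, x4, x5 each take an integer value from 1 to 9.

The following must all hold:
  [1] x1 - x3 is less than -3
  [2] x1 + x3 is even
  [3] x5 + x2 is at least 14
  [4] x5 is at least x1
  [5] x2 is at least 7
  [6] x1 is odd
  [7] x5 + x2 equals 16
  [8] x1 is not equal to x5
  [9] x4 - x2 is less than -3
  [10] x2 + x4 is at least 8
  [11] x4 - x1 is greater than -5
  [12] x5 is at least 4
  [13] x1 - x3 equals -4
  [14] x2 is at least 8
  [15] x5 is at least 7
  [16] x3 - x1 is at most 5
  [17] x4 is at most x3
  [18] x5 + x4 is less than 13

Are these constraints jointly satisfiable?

Satisfiable

The assignment x1 = 5, x2 = 8, x3 = 9, x4 = 2, x5 = 8 works:
  constraint 1 holds since x1 - x3 = -4.
  constraint 3 holds since x5 + x2 = 16.
The rest check out directly.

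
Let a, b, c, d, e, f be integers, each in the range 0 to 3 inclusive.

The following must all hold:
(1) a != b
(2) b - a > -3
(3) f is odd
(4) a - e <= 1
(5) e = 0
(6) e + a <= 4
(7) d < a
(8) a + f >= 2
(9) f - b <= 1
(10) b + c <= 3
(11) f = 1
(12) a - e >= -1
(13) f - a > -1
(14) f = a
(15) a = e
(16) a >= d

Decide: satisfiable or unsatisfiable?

Constraint 11 fixes f = 1 and constraint 5 fixes e = 0. Constraints 14 and 15 give f = a = e, so f = e. But 1 ≠ 0 — contradiction.

Unsatisfiable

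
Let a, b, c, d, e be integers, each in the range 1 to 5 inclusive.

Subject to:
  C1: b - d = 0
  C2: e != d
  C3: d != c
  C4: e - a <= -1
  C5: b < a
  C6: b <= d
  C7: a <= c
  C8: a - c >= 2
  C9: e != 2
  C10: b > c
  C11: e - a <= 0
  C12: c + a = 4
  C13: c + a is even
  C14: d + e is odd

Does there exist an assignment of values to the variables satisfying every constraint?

Unsatisfiable

Constraints 5, 7, and 10 give a ≤ c, c < b, b < a. Chaining: a ≤ c < b < a, which forces a < a — impossible.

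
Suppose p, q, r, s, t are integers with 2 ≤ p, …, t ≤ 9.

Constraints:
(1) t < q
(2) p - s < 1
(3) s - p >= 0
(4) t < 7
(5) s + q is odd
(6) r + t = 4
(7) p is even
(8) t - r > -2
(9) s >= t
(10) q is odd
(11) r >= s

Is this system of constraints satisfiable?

Setting (p, q, r, s, t) = (2, 9, 2, 2, 2) satisfies everything: constraint 2: p - s = 0; constraint 3: s - p = 0, and the others follow.

Satisfiable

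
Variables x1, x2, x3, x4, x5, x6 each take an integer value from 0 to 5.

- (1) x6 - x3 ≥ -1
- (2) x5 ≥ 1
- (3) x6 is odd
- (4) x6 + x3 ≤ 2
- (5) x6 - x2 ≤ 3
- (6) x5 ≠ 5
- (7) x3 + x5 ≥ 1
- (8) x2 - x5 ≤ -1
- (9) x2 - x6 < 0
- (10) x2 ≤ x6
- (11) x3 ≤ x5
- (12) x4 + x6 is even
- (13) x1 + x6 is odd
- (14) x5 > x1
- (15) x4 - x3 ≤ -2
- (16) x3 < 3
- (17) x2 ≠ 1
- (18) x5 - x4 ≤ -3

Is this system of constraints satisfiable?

Unsatisfiable

Constraints 1, 5, 8, 15, and 18 give x4 − x5 ≥ 3, x5 − x2 ≥ 1, x2 − x6 ≥ -3, x6 − x3 ≥ -1, x3 − x4 ≥ 2.
Adding all 5 inequalities: the left sides telescope to 0, and the right sides sum to 3 + 1 + (-3) + (-1) + 2 = 2. So 0 ≥ 2, which is false.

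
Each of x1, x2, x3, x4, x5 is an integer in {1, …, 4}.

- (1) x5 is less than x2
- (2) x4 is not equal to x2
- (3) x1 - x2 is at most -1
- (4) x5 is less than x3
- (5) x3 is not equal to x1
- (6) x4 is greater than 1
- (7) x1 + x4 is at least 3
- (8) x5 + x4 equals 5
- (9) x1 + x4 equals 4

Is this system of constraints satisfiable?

One satisfying assignment is x1 = 1, x2 = 4, x3 = 3, x4 = 3, x5 = 2.
For the less obvious constraints — constraint 3: x1 - x2 = -3; constraint 7: x1 + x4 = 4; constraint 8: x5 + x4 = 5 — and the others hold by inspection.

Satisfiable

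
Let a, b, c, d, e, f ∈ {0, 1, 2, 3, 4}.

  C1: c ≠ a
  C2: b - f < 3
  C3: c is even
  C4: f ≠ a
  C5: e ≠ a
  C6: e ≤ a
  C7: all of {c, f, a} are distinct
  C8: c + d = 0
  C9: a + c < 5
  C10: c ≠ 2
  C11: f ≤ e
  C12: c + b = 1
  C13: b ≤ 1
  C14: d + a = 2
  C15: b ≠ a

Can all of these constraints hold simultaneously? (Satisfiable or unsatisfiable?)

Satisfiable

Setting (a, b, c, d, e, f) = (2, 1, 0, 0, 1, 1) satisfies everything: constraint 2: b - f = 0; constraint 8: c + d = 0, and the others follow.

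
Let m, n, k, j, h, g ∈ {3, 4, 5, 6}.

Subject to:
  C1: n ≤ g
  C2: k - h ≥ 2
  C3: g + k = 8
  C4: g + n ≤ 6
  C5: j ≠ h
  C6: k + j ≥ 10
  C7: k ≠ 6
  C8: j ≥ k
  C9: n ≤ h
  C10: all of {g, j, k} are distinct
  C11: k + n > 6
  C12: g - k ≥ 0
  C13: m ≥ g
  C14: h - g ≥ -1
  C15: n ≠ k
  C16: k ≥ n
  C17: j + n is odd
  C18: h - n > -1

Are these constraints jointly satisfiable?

Constraints 2, 12, and 14 give g − k ≥ 0, k − h ≥ 2, h − g ≥ -1.
Adding all 3 inequalities: the left sides telescope to 0, and the right sides sum to 0 + 2 + (-1) = 1. So 0 ≥ 1, which is false.

Unsatisfiable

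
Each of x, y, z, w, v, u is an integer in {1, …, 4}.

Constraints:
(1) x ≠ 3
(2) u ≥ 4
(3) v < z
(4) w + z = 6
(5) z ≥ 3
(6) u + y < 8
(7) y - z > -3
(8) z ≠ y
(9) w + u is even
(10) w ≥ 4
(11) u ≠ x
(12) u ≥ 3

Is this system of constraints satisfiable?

Unsatisfiable

From constraint 10: w ≥ 4. From constraint 5: z ≥ 3. Hence w + z ≥ 7. But constraint 4 requires w + z = 6, and 6 < 7. Contradiction.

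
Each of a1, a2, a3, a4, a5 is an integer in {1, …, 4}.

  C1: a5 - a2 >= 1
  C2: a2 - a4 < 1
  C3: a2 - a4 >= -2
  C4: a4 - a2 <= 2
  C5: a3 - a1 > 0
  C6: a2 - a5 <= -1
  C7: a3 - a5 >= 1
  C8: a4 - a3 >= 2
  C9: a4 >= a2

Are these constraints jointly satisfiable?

Unsatisfiable

Constraints 4, 6, 7, and 8 give a2 − a4 ≥ -2, a4 − a3 ≥ 2, a3 − a5 ≥ 1, a5 − a2 ≥ 1.
Adding all 4 inequalities: the left sides telescope to 0, and the right sides sum to (-2) + 2 + 1 + 1 = 2. So 0 ≥ 2, which is false.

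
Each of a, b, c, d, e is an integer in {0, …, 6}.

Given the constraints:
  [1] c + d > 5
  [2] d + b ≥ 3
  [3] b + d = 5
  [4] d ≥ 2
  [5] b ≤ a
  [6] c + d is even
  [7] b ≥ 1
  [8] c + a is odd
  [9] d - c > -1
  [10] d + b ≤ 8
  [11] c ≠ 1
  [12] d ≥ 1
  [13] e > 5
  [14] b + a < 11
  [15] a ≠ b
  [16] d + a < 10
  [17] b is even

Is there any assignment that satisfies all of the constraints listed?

Satisfiable

Try a = 6, b = 2, c = 3, d = 3, e = 6.
Check constraint 1: c + d = 6; constraint 2: d + b = 5. The remaining constraints are straightforward to verify.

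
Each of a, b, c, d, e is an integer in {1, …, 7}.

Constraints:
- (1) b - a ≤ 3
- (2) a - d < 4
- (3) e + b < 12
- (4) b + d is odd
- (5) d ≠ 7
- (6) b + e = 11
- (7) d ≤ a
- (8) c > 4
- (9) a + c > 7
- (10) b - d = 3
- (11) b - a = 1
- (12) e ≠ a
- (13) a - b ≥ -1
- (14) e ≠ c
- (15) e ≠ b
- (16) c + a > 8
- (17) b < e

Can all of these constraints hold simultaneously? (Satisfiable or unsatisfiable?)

Satisfiable

Take a = 4, b = 5, c = 5, d = 2, e = 6. Then constraint 1: b - a = 1; constraint 2: a - d = 2, and every other listed constraint is also met.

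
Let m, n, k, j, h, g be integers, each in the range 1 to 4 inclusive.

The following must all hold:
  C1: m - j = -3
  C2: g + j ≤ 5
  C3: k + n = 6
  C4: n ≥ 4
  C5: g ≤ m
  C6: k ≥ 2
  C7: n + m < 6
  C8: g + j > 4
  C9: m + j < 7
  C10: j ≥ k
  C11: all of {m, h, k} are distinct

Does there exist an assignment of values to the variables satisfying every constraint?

Setting (m, n, k, j, h, g) = (1, 4, 2, 4, 4, 1) satisfies everything: constraint 1: m - j = -3; constraint 2: g + j = 5; constraint 3: k + n = 6, and the others follow.

Satisfiable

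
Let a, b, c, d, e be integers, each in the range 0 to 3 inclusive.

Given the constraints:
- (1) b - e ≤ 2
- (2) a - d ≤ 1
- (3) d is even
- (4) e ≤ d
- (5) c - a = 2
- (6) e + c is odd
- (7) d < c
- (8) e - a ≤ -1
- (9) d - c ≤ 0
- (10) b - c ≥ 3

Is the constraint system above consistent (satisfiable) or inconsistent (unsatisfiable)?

Constraints 1, 2, 8, 9, and 10 give c − d ≥ 0, d − a ≥ -1, a − e ≥ 1, e − b ≥ -2, b − c ≥ 3.
Adding all 5 inequalities: the left sides telescope to 0, and the right sides sum to 0 + (-1) + 1 + (-2) + 3 = 1. So 0 ≥ 1, which is false.

Unsatisfiable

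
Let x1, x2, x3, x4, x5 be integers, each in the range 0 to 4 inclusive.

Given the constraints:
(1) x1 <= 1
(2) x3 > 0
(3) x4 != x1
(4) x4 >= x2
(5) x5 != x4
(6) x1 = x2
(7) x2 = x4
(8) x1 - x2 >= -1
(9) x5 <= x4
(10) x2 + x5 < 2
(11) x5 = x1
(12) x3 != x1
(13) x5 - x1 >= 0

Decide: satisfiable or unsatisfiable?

From constraints 6, 7, and 11, x5 = x1 = x2 = x4, so x5 = x4. But constraint 5 says x5 ≠ x4. Contradiction.

Unsatisfiable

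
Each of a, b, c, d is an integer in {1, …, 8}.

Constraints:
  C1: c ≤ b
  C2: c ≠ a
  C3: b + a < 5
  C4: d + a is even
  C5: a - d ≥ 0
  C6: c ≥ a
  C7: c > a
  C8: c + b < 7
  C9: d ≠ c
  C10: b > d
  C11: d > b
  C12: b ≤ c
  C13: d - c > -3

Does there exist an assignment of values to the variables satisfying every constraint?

Unsatisfiable

Constraints 1, 5, 6, and 11 give d ≤ a, a ≤ c, c ≤ b, b < d. Chaining: d ≤ a ≤ c ≤ b < d, which forces d < d — impossible.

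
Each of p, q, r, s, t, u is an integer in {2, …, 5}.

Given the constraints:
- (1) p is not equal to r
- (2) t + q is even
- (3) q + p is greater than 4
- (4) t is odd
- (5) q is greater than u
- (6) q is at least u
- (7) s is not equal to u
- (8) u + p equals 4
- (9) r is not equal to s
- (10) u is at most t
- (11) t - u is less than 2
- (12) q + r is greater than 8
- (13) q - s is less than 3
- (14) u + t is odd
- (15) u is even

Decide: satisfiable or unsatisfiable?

Setting (p, q, r, s, t, u) = (2, 5, 4, 3, 3, 2) satisfies everything: constraint 3: q + p = 7; constraint 8: u + p = 4, and the others follow.

Satisfiable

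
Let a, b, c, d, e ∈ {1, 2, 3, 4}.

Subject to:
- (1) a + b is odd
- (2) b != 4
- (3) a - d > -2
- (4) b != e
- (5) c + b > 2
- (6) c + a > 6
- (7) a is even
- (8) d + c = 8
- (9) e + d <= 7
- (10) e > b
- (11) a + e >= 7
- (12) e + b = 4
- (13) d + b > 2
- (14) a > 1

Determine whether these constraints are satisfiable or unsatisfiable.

Setting (a, b, c, d, e) = (4, 1, 4, 4, 3) satisfies everything: constraint 3: a - d = 0; constraint 5: c + b = 5; constraint 6: c + a = 8, and the others follow.

Satisfiable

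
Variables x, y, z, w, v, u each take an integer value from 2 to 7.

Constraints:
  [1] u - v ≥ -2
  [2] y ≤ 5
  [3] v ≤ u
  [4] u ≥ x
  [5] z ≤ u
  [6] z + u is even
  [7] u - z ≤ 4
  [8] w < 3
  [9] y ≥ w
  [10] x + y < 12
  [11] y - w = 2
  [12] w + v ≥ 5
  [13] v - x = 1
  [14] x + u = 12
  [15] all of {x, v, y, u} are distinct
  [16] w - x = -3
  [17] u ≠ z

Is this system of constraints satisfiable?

Try x = 5, y = 4, z = 5, w = 2, v = 6, u = 7.
Check constraint 1: u - v = 1; constraint 7: u - z = 2. The remaining constraints are straightforward to verify.

Satisfiable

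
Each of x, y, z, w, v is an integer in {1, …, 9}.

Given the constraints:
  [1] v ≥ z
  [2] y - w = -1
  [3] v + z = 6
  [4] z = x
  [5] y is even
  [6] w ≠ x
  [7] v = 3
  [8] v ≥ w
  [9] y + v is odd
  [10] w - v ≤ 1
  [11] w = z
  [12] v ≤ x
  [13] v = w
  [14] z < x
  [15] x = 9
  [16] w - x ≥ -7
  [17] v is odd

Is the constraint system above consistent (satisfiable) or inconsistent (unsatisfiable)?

Constraint 7 fixes v = 3 and constraint 15 fixes x = 9. Constraints 4, 11, and 13 give v = w = z = x, so v = x. But 3 ≠ 9 — contradiction.

Unsatisfiable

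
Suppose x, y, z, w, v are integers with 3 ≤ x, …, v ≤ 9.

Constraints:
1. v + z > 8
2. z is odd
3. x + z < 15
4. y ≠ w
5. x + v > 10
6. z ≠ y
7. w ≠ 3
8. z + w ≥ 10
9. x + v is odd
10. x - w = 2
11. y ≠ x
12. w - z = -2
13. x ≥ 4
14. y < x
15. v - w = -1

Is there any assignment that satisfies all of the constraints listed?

Try x = 7, y = 3, z = 7, w = 5, v = 4.
Check constraint 1: v + z = 11; constraint 3: x + z = 14; constraint 5: x + v = 11. The remaining constraints are straightforward to verify.

Satisfiable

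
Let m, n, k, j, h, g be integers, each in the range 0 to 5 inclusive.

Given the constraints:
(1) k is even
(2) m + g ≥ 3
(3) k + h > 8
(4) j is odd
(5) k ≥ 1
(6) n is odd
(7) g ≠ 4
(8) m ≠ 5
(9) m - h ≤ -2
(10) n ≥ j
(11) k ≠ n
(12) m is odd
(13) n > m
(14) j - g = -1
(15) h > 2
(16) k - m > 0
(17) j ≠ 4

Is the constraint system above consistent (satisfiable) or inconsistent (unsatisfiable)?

Take m = 1, n = 5, k = 4, j = 1, h = 5, g = 2. Then constraint 2: m + g = 3; constraint 3: k + h = 9; constraint 9: m - h = -4, and every other listed constraint is also met.

Satisfiable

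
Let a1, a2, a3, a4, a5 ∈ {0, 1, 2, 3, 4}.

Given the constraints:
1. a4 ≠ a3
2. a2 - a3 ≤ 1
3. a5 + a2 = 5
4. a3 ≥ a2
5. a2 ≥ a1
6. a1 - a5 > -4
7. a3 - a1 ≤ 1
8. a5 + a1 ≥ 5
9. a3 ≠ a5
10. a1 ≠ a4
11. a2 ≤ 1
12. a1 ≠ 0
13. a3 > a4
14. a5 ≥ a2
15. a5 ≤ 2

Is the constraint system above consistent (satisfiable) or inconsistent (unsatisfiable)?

From constraint 15: a5 ≤ 2. From constraints 5 and 11: a1 ≤ a2 ≤ 1. Hence a5 + a1 ≤ 3. But constraint 8 requires a5 + a1 ≥ 5, and 5 > 3. Contradiction.

Unsatisfiable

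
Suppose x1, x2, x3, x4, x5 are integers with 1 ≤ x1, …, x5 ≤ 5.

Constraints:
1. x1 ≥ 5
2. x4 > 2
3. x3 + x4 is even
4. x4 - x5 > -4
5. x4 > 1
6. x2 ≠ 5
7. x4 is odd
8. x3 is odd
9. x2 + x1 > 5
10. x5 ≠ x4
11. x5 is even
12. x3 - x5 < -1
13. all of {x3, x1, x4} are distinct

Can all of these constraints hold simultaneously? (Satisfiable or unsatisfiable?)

Satisfiable

Setting (x1, x2, x3, x4, x5) = (5, 2, 1, 3, 4) satisfies everything: constraint 4: x4 - x5 = -1; constraint 9: x2 + x1 = 7; constraint 12: x3 - x5 = -3, and the others follow.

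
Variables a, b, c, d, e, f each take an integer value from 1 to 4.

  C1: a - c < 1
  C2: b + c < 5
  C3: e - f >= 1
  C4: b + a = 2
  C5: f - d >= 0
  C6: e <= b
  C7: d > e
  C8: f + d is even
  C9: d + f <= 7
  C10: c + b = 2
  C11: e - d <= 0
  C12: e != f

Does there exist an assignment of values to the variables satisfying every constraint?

Constraints 3, 5, and 11 give f − d ≥ 0, d − e ≥ 0, e − f ≥ 1.
Adding all 3 inequalities: the left sides telescope to 0, and the right sides sum to 0 + 0 + 1 = 1. So 0 ≥ 1, which is false.

Unsatisfiable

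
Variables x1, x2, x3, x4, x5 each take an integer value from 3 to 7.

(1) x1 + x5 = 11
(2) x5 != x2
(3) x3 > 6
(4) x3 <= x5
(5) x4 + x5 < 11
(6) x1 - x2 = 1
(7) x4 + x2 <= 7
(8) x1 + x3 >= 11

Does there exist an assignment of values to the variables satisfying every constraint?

One satisfying assignment is x1 = 4, x2 = 3, x3 = 7, x4 = 3, x5 = 7.
For the less obvious constraints — constraint 1: x1 + x5 = 11; constraint 5: x4 + x5 = 10; constraint 6: x1 - x2 = 1 — and the others hold by inspection.

Satisfiable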